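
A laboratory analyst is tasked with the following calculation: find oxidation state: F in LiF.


F is always -1
Oxidation number: -1

-1


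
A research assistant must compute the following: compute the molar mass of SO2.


M(SO2) = 1×32.07 + 2×16.0
= 32.07 + 32.0
= 64.07 g/mol

64.07 g/mol


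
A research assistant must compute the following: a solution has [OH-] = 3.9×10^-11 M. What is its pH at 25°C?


pOH = -log10([OH-]) = -log10(3.9×10^-11)
= 11 - log10(3.9) = 10.41
pH = 14 - pOH = 14 - 10.41 = 3.59

3.59


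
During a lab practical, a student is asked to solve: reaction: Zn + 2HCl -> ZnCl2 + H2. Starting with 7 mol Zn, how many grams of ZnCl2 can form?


Mole ratio ZnCl2:Zn = 1:1
n(ZnCl2) = 7 × 1/1 = 7.000 mol
mass = 7.000 × 136.28 = 953.96 g

953.96 g


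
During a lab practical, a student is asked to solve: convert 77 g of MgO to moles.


M(MgO) = 40.31 g/mol
n = mass/M = 77/40.31 = 1.9102 mol

1.9102 mol


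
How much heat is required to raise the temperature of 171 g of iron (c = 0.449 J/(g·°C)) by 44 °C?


q = mcΔT = 171 × 0.449 × 44
= 3378.28 J

3378.28 J


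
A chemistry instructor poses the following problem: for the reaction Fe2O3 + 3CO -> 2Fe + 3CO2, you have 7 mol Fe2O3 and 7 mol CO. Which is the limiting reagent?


Mole ratio available / coefficient:
  Fe2O3: 7/1 = 7.000
  CO: 7/3 = 2.333
Smaller ratio is limiting.

CO


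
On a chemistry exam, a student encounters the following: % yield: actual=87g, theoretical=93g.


% yield = actual/theoretical × 100
= 87/93 × 100
= 93.55%

93.55%


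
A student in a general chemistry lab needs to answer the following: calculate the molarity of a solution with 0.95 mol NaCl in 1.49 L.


M = n/V = 0.95/1.49 = 0.638 mol/L

0.638 M


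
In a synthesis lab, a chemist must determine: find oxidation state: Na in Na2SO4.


Group 1 metal: +1
Oxidation number: +1

+1


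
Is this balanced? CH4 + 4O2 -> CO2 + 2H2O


Equation: CH4 + 4O2 -> CO2 + 2H2O
Check atoms: C: 1=1, H: 4=4, O: 8≠4
Not balanced

No, not balanced


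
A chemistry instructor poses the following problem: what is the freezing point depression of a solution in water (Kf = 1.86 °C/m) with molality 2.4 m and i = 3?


ΔTf = Kf × m × i
= 1.86 × 2.4 × 3
= 13.392 °C

13.392 °C


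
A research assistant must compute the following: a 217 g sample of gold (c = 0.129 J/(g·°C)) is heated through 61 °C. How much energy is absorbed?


q = mcΔT = 217 × 0.129 × 61
= 1707.57 J

1707.57 J


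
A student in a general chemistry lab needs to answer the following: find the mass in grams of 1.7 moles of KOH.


M(KOH) = 56.11 g/mol
mass = n × M = 1.7 × 56.11 = 95.39 g

95.39 g


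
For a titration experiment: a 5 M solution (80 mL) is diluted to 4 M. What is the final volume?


C1V1 = C2V2
5 × 80 = 4 × V2
V2 = 400/4 = 100.0 mL

100.0 mL


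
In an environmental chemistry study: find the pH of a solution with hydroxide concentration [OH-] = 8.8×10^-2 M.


pOH = -log10([OH-]) = -log10(8.8×10^-2)
= 2 - log10(8.8) = 1.06
pH = 14 - pOH = 14 - 1.06 = 12.94

12.94


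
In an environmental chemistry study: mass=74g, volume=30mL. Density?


ρ = mass/volume
= 74/30
= 2.467 g/mL

2.467 g/mL


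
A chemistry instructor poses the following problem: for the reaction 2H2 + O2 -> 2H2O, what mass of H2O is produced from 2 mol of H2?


Mole ratio H2O:H2 = 2:2
n(H2O) = 2 × 2/2 = 2.000 mol
mass = 2.000 × 18.02 = 36.04 g

36.04 g


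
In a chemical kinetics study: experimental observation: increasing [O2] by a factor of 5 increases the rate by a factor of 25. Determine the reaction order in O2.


rate ∝ [O2]^n
5^n = 25 → n = 2
Order in O2: 2

2


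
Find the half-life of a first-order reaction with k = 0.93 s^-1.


t½ = ln2/k = 0.693147/(0.93 s^-1)
= 0.7453 s

0.7453 s


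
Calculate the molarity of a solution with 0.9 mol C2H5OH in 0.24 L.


M = n/V = 0.9/0.24 = 3.750 mol/L

3.750 M


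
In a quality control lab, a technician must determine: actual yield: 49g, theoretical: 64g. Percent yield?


% yield = actual/theoretical × 100
= 49/64 × 100
= 76.56%

76.56%


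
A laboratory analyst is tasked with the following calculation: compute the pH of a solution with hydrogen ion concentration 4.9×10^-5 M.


pH = -log10([H+]) = -log10(4.9×10^-5)
= 5 - log10(4.9)
= 5 - 0.69
= 4.31

4.31


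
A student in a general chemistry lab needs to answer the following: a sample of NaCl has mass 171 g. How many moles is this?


M(NaCl) = 58.44 g/mol
n = mass/M = 171/58.44 = 2.9261 mol

2.9261 mol


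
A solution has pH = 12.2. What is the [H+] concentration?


[H+] = 10^(-pH) = 10^(-12.2)
= 6.31×10^-13 M

6.31×10^-13 M


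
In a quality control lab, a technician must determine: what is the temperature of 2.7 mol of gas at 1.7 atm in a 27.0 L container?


PV = nRT  (R = 0.08206 L·atm/(mol·K))
T = PV/(nR) = 1.7×27.0/(2.7×0.08206)
= 45.90/0.221562
= 207.17 K

207.17 K


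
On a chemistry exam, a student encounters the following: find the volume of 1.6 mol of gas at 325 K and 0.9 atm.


PV = nRT  (R = 0.08206 L·atm/(mol·K))
V = nRT/P = 1.6×0.08206×325/0.9
= 47.412 L

47.412 L


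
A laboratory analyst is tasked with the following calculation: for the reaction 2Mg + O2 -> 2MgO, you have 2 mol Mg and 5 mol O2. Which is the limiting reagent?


Mole ratio available / coefficient:
  Mg: 2/2 = 1.000
  O2: 5/1 = 5.000
Smaller ratio is limiting.

Mg


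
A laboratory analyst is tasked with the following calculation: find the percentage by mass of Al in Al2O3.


M(Al2O3) = 2×26.98 + 3×16.0 = 101.96 g/mol
Mass of Al = 2 × 26.98 = 53.96 g/mol
% Al = 53.96/101.96 × 100 = 52.92%

52.92%


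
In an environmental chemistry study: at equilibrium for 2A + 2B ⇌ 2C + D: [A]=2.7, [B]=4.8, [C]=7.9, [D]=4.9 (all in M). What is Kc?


Kc = [C]^2[D]/([A]^2[B]^2)
= (7.9^2 × 4.9^1)/(2.7^2 × 4.8^2)
= 305.809/167.9616
= 1.821

1.821


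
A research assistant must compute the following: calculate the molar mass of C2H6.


M(C2H6) = 2×12.01 + 6×1.008
= 24.02 + 6.05
= 30.07 g/mol

30.07 g/mol


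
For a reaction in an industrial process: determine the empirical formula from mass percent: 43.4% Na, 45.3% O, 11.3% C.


Assume 100 g sample. Moles of each element:
  Na: 43.4/22.99 = 1.888 mol
  O: 45.3/16.0 = 2.831 mol
  C: 11.3/12.01 = 0.941 mol
Divide by smallest (0.941):
  Na: 1.888/0.941 = 2.01
  O: 2.831/0.941 = 3.01
  C: 0.941/0.941 = 1.0
Empirical formula: Na2CO3

Na2CO3


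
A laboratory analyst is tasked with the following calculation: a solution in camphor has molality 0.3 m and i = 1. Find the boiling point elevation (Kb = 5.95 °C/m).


ΔTb = Kb × m × i
= 5.95 × 0.3 × 1
= 1.785 °C

1.785 °C


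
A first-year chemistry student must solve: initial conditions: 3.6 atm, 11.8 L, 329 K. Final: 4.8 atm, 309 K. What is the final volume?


P1V1/T1 = P2V2/T2
V2 = P1V1T2/(T1P2)
= 3.6×11.8×309/(329×4.8)
= 8.312 L

8.312 L


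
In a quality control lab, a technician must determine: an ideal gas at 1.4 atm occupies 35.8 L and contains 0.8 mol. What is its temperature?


PV = nRT  (R = 0.08206 L·atm/(mol·K))
T = PV/(nR) = 1.4×35.8/(0.8×0.08206)
= 50.12/0.065648
= 763.47 K

763.47 K


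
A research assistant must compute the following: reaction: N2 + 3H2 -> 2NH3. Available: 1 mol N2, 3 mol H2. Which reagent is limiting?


Mole ratio available / coefficient:
  N2: 1/1 = 1.000
  H2: 3/3 = 1.000
Smaller ratio is limiting.

neither (stoichiometric); N2 and H2 are fully consumed


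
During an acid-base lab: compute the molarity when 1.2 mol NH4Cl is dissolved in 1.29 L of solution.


M = n/V = 1.2/1.29 = 0.930 mol/L

0.930 M


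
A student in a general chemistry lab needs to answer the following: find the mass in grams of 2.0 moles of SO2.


M(SO2) = 64.07 g/mol
mass = n × M = 2.0 × 64.07 = 128.14 g

128.14 g


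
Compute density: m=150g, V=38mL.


ρ = mass/volume
= 150/38
= 3.947 g/mL

3.947 g/mL


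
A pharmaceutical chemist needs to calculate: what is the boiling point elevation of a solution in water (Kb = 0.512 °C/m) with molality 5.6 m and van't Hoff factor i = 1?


ΔTb = Kb × m × i
= 0.512 × 5.6 × 1
= 2.8672 °C

2.8672 °C


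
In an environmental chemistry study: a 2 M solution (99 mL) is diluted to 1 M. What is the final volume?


C1V1 = C2V2
2 × 99 = 1 × V2
V2 = 198/1 = 198.0 mL

198.0 mL


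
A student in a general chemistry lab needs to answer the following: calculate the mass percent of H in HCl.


M(HCl) = 1×1.008 + 1×35.45 = 36.458 g/mol
Mass of H = 1 × 1.008 = 1.008 g/mol
% H = 1.008/36.458 × 100 = 2.76%

2.76%


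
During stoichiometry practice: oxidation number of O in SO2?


O is usually -2
Oxidation number: -2

-2


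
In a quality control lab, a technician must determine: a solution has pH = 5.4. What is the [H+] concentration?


[H+] = 10^(-pH) = 10^(-5.4)
= 3.98×10^-6 M

3.98×10^-6 M


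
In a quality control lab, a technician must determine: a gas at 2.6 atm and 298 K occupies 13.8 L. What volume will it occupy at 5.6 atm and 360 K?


P1V1/T1 = P2V2/T2
V2 = P1V1T2/(T1P2)
= 2.6×13.8×360/(298×5.6)
= 7.74 L

7.74 L


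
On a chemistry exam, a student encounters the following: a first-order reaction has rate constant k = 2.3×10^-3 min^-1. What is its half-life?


t½ = ln2/k = 0.693147/(2.3×10^-3 min^-1)
= 301.4 min

301.4 min


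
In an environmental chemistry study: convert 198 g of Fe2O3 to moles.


M(Fe2O3) = 159.7 g/mol
n = mass/M = 198/159.7 = 1.2398 mol

1.2398 mol


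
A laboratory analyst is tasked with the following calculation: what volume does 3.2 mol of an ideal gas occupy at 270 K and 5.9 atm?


PV = nRT  (R = 0.08206 L·atm/(mol·K))
V = nRT/P = 3.2×0.08206×270/5.9
= 12.017 L

12.017 L


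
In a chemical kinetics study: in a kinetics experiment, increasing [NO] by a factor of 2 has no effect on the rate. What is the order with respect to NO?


rate ∝ [NO]^n
rate ∝ [NO]^0
Order in NO: 0

0


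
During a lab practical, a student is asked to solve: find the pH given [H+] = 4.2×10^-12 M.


pH = -log10([H+]) = -log10(4.2×10^-12)
= 12 - log10(4.2)
= 12 - 0.62
= 11.38

11.38


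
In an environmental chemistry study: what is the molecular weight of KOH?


M(KOH) = 1×39.1 + 1×16.0 + 1×1.008
= 39.1 + 16.0 + 1.01
= 56.11 g/mol

56.11 g/mol


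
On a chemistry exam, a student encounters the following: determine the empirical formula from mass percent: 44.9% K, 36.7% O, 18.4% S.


Assume 100 g sample. Moles of each element:
  K: 44.9/39.1 = 1.148 mol
  O: 36.7/16.0 = 2.294 mol
  S: 18.4/32.07 = 0.574 mol
Divide by smallest (0.574):
  K: 1.148/0.574 = 2.0
  O: 2.294/0.574 = 4.0
  S: 0.574/0.574 = 1.0
Empirical formula: K2SO4

K2SO4


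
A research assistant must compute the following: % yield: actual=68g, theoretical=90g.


% yield = actual/theoretical × 100
= 68/90 × 100
= 75.56%

75.56%


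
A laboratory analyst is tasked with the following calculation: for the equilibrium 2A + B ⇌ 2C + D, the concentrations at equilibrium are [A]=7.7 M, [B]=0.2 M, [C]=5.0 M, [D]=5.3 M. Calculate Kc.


Kc = [C]^2[D]/([A]^2[B])
= (5.0^2 × 5.3^1)/(7.7^2 × 0.2^1)
= 132.5/11.858
= 11.17

11.17


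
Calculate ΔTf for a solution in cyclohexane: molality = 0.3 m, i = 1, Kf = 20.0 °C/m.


ΔTf = Kf × m × i
= 20.0 × 0.3 × 1
= 6.0 °C

6.0 °C


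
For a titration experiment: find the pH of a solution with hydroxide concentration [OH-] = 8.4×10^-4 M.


pOH = -log10([OH-]) = -log10(8.4×10^-4)
= 4 - log10(8.4) = 3.08
pH = 14 - pOH = 14 - 3.08 = 10.92

10.92


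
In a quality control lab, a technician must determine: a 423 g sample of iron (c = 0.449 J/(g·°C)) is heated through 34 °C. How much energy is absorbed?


q = mcΔT = 423 × 0.449 × 34
= 6457.52 J

6457.52 J


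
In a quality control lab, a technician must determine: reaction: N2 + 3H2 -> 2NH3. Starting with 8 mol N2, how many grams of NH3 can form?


Mole ratio NH3:N2 = 2:1
n(NH3) = 8 × 2/1 = 16.000 mol
mass = 16.000 × 17.03 = 272.48 g

272.48 g


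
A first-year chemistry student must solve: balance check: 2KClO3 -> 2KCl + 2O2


Equation: 2KClO3 -> 2KCl + 2O2
Check atoms: Cl: 2=2, K: 2=2, O: 6≠4
Not balanced

No, not balanced


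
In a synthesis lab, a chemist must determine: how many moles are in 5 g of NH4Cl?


M(NH4Cl) = 53.49 g/mol
n = mass/M = 5/53.49 = 0.0935 mol

0.0935 mol


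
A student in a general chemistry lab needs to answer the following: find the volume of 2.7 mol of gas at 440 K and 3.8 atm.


PV = nRT  (R = 0.08206 L·atm/(mol·K))
V = nRT/P = 2.7×0.08206×440/3.8
= 25.655 L

25.655 L


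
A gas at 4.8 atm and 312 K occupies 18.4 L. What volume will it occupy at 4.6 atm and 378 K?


P1V1/T1 = P2V2/T2
V2 = P1V1T2/(T1P2)
= 4.8×18.4×378/(312×4.6)
= 23.262 L

23.262 L


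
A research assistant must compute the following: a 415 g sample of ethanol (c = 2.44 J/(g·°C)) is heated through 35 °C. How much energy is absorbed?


q = mcΔT = 415 × 2.44 × 35
= 35441.00 J

35441.00 J


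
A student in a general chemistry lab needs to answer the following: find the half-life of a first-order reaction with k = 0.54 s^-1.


t½ = ln2/k = 0.693147/(0.54 s^-1)
= 1.284 s

1.284 s


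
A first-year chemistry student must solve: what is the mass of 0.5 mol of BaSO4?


M(BaSO4) = 233.4 g/mol
mass = n × M = 0.5 × 233.4 = 116.70 g

116.70 g


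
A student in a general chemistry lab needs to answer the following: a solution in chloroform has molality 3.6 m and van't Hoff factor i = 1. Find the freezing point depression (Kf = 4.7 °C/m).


ΔTf = Kf × m × i
= 4.7 × 3.6 × 1
= 16.92 °C

16.92 °C


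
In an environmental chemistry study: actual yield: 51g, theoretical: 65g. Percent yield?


% yield = actual/theoretical × 100
= 51/65 × 100
= 78.46%

78.46%


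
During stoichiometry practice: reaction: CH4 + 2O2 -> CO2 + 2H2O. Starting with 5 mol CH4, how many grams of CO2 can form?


Mole ratio CO2:CH4 = 1:1
n(CO2) = 5 × 1/1 = 5.000 mol
mass = 5.000 × 44.01 = 220.05 g

220.05 g


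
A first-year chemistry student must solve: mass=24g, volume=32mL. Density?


ρ = mass/volume
= 24/32
= 0.75 g/mL

0.75 g/mL


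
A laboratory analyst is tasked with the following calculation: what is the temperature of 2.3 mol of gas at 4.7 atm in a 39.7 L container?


PV = nRT  (R = 0.08206 L·atm/(mol·K))
T = PV/(nR) = 4.7×39.7/(2.3×0.08206)
= 186.59/0.188738
= 988.62 K

988.62 K


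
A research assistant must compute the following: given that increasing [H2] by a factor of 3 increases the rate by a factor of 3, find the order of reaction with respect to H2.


rate ∝ [H2]^n
3^n = 3 → n = 1
Order in H2: 1

1


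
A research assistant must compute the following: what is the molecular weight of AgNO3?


M(AgNO3) = 1×107.87 + 1×14.01 + 3×16.0
= 107.87 + 14.01 + 48.0
= 169.88 g/mol

169.88 g/mol


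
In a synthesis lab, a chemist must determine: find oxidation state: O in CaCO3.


O is usually -2
Oxidation number: -2

-2


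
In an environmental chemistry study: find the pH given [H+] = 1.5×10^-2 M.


pH = -log10([H+]) = -log10(1.5×10^-2)
= 2 - log10(1.5)
= 2 - 0.18
= 1.82

1.82


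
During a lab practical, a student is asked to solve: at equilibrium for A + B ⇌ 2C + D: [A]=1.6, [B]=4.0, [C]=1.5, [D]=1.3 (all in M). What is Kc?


Kc = [C]^2[D]/([A][B])
= (1.5^2 × 1.3^1)/(1.6^1 × 4.0^1)
= 2.925/6.4
= 0.4570

0.4570


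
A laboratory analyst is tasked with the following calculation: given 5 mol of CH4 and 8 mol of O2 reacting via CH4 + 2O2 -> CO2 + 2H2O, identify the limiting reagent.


Mole ratio available / coefficient:
  CH4: 5/1 = 5.000
  O2: 8/2 = 4.000
Smaller ratio is limiting.

O2


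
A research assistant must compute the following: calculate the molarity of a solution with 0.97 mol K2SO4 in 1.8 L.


M = n/V = 0.97/1.8 = 0.539 mol/L

0.539 M


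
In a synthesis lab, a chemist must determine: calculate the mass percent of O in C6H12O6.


M(C6H12O6) = 6×12.01 + 12×1.008 + 6×16.0 = 180.156 g/mol
Mass of O = 6 × 16.0 = 96.00 g/mol
% O = 96.00/180.156 × 100 = 53.29%

53.29%


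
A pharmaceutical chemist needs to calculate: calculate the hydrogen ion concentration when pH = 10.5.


[H+] = 10^(-pH) = 10^(-10.5)
= 3.16×10^-11 M

3.16×10^-11 M


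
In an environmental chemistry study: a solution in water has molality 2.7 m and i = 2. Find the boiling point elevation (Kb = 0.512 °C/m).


ΔTb = Kb × m × i
= 0.512 × 2.7 × 2
= 2.7648 °C

2.7648 °C


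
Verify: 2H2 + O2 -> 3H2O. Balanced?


Equation: 2H2 + O2 -> 3H2O
Check atoms: H: 4≠6, O: 2≠3
Not balanced

No, not balanced


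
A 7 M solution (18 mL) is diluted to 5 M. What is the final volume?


C1V1 = C2V2
7 × 18 = 5 × V2
V2 = 126/5 = 25.2 mL

25.2 mL


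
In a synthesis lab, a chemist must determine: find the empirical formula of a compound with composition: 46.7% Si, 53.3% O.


Assume 100 g sample. Moles of each element:
  Si: 46.7/28.09 = 1.663 mol
  O: 53.3/16.0 = 3.331 mol
Divide by smallest (1.663):
  Si: 1.663/1.663 = 1.0
  O: 3.331/1.663 = 2.0
Empirical formula: SiO2

SiO2


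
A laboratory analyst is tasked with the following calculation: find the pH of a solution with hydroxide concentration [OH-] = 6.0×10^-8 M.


pOH = -log10([OH-]) = -log10(6.0×10^-8)
= 8 - log10(6.0) = 7.22
pH = 14 - pOH = 14 - 7.22 = 6.78

6.78


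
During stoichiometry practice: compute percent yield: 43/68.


% yield = actual/theoretical × 100
= 43/68 × 100
= 63.24%

63.24%


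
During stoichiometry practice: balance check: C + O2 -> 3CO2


Equation: C + O2 -> 3CO2
Check atoms: C: 1≠3, O: 2≠6
Not balanced

No, not balanced


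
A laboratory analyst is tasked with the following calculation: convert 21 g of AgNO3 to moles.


M(AgNO3) = 169.88 g/mol
n = mass/M = 21/169.88 = 0.1236 mol

0.1236 mol


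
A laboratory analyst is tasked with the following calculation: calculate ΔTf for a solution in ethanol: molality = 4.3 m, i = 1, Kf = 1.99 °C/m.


ΔTf = Kf × m × i
= 1.99 × 4.3 × 1
= 8.557 °C

8.557 °C


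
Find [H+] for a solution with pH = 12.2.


[H+] = 10^(-pH) = 10^(-12.2)
= 6.31×10^-13 M

6.31×10^-13 M


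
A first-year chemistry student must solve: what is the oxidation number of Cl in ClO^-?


x + (-2) = -1, so x = +1
Oxidation number: +1

+1


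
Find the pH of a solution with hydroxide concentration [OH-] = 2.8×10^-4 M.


pOH = -log10([OH-]) = -log10(2.8×10^-4)
= 4 - log10(2.8) = 3.55
pH = 14 - pOH = 14 - 3.55 = 10.45

10.45


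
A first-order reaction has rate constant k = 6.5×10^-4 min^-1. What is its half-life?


t½ = ln2/k = 0.693147/(6.5×10^-4 min^-1)
= 1066 min

1066 min


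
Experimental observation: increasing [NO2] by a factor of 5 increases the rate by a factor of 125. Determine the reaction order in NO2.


rate ∝ [NO2]^n
5^n = 125 → n = 3
Order in NO2: 3

3


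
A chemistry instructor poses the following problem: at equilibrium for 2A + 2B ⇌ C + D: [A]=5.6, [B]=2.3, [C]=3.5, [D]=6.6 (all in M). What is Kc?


Kc = [C][D]/([A]^2[B]^2)
= (3.5^1 × 6.6^1)/(5.6^2 × 2.3^2)
= 23.1/165.8944
= 0.1392

0.1392


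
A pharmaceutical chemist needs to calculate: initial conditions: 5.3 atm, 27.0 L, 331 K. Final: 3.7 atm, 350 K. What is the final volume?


P1V1/T1 = P2V2/T2
V2 = P1V1T2/(T1P2)
= 5.3×27.0×350/(331×3.7)
= 40.896 L

40.896 L


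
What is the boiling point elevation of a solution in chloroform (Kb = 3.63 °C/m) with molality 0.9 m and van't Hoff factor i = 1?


ΔTb = Kb × m × i
= 3.63 × 0.9 × 1
= 3.267 °C

3.267 °C


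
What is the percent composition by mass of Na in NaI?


M(NaI) = 1×22.99 + 1×126.9 = 149.89 g/mol
Mass of Na = 1 × 22.99 = 22.99 g/mol
% Na = 22.99/149.89 × 100 = 15.34%

15.34%


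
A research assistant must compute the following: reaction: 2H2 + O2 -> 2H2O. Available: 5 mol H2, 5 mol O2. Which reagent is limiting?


Mole ratio available / coefficient:
  H2: 5/2 = 2.500
  O2: 5/1 = 5.000
Smaller ratio is limiting.

H2


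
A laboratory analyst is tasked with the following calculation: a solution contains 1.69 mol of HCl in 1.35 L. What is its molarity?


M = n/V = 1.69/1.35 = 1.252 mol/L

1.252 M


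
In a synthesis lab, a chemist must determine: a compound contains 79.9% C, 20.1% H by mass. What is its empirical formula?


Assume 100 g sample. Moles of each element:
  C: 79.9/12.01 = 6.653 mol
  H: 20.1/1.008 = 19.94 mol
Divide by smallest (6.653):
  C: 6.653/6.653 = 1.0
  H: 19.94/6.653 = 3.0
Empirical formula: CH3

CH3


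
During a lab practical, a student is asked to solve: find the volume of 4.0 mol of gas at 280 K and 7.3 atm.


PV = nRT  (R = 0.08206 L·atm/(mol·K))
V = nRT/P = 4.0×0.08206×280/7.3
= 12.59 L

12.59 L


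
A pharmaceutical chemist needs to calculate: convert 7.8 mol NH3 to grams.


M(NH3) = 17.03 g/mol
mass = n × M = 7.8 × 17.03 = 132.83 g

132.83 g


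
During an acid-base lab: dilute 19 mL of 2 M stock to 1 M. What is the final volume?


C1V1 = C2V2
2 × 19 = 1 × V2
V2 = 38/1 = 38.0 mL

38.0 mL


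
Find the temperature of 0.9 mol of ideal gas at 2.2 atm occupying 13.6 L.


PV = nRT  (R = 0.08206 L·atm/(mol·K))
T = PV/(nR) = 2.2×13.6/(0.9×0.08206)
= 29.92/0.073854
= 405.12 K

405.12 K


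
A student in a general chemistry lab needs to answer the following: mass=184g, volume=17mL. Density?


ρ = mass/volume
= 184/17
= 10.824 g/mL

10.824 g/mL


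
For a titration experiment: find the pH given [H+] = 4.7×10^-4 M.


pH = -log10([H+]) = -log10(4.7×10^-4)
= 4 - log10(4.7)
= 4 - 0.67
= 3.33

3.33


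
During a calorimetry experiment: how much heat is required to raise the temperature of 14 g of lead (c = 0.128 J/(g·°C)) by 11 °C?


q = mcΔT = 14 × 0.128 × 11
= 19.71 J

19.71 J


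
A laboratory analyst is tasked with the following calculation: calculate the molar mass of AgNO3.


M(AgNO3) = 1×107.87 + 1×14.01 + 3×16.0
= 107.87 + 14.01 + 48.0
= 169.88 g/mol

169.88 g/mol


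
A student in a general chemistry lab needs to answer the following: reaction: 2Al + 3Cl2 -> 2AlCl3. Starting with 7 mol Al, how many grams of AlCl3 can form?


Mole ratio AlCl3:Al = 2:2
n(AlCl3) = 7 × 2/2 = 7.000 mol
mass = 7.000 × 133.33 = 933.31 g

933.31 g


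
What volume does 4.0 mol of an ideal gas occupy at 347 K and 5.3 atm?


PV = nRT  (R = 0.08206 L·atm/(mol·K))
V = nRT/P = 4.0×0.08206×347/5.3
= 21.49 L

21.49 L


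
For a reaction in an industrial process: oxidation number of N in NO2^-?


x + 2(-2) = -1, so x = +3
Oxidation number: +3

+3


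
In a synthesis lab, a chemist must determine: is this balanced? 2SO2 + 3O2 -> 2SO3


Equation: 2SO2 + 3O2 -> 2SO3
Check atoms: O: 10≠6, S: 2=2
Not balanced

No, not balanced


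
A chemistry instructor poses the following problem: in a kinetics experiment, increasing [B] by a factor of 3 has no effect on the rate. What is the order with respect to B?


rate ∝ [B]^n
rate ∝ [B]^0
Order in B: 0

0


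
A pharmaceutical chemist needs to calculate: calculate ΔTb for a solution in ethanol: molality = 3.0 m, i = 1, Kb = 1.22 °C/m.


ΔTb = Kb × m × i
= 1.22 × 3.0 × 1
= 3.66 °C

3.66 °C


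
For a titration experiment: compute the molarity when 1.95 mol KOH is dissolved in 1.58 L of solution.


M = n/V = 1.95/1.58 = 1.234 mol/L

1.234 M


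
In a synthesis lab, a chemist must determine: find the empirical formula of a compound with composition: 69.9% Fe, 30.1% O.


Assume 100 g sample. Moles of each element:
  Fe: 69.9/55.85 = 1.252 mol
  O: 30.1/16.0 = 1.881 mol
Divide by smallest (1.252):
  Fe: 1.252/1.252 = 1.0
  O: 1.881/1.252 = 1.5
Multiply all ratios by 2 to obtain whole numbers.
Empirical formula: Fe2O3

Fe2O3


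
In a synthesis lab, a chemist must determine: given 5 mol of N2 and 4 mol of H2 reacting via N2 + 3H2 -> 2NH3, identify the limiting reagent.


Mole ratio available / coefficient:
  N2: 5/1 = 5.000
  H2: 4/3 = 1.333
Smaller ratio is limiting.

H2


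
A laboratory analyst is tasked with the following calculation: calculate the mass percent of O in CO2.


M(CO2) = 1×12.01 + 2×16.0 = 44.01 g/mol
Mass of O = 2 × 16.0 = 32.00 g/mol
% O = 32.00/44.01 × 100 = 72.71%

72.71%


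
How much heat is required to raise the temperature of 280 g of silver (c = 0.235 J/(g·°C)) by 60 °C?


q = mcΔT = 280 × 0.235 × 60
= 3948.00 J

3948.00 J


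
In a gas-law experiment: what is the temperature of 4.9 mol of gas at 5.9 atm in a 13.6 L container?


PV = nRT  (R = 0.08206 L·atm/(mol·K))
T = PV/(nR) = 5.9×13.6/(4.9×0.08206)
= 80.24/0.402094
= 199.56 K

199.56 K


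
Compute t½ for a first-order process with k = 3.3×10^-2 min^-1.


t½ = ln2/k = 0.693147/(3.3×10^-2 min^-1)
= 21.00 min

21.00 min


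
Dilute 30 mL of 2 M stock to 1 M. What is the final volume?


C1V1 = C2V2
2 × 30 = 1 × V2
V2 = 60/1 = 60.0 mL

60.0 mL


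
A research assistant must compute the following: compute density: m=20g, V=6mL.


ρ = mass/volume
= 20/6
= 3.333 g/mL

3.333 g/mL


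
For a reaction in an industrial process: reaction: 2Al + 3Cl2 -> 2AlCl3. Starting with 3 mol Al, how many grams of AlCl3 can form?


Mole ratio AlCl3:Al = 2:2
n(AlCl3) = 3 × 2/2 = 3.000 mol
mass = 3.000 × 133.33 = 399.99 g

399.99 g


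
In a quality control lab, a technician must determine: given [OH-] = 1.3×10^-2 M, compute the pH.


pOH = -log10([OH-]) = -log10(1.3×10^-2)
= 2 - log10(1.3) = 1.89
pH = 14 - pOH = 14 - 1.89 = 12.11

12.11


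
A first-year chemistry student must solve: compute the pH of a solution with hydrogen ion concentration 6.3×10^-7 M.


pH = -log10([H+]) = -log10(6.3×10^-7)
= 7 - log10(6.3)
= 7 - 0.8
= 6.2

6.2


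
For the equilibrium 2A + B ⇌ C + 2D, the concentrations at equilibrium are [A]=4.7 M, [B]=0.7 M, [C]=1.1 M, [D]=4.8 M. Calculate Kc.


Kc = [C][D]^2/([A]^2[B])
= (1.1^1 × 4.8^2)/(4.7^2 × 0.7^1)
= 25.344/15.463
= 1.639

1.639


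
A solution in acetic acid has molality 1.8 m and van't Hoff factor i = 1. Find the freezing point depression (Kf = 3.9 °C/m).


ΔTf = Kf × m × i
= 3.9 × 1.8 × 1
= 7.02 °C

7.02 °C


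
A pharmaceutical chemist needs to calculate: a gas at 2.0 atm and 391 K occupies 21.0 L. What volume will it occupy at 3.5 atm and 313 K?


P1V1/T1 = P2V2/T2
V2 = P1V1T2/(T1P2)
= 2.0×21.0×313/(391×3.5)
= 9.606 L

9.606 L


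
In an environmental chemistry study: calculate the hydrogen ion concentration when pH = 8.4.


[H+] = 10^(-pH) = 10^(-8.4)
= 3.98×10^-9 M

3.98×10^-9 M


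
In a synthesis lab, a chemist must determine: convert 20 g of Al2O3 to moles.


M(Al2O3) = 101.96 g/mol
n = mass/M = 20/101.96 = 0.1962 mol

0.1962 mol


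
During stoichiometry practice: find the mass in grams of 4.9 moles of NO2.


M(NO2) = 46.01 g/mol
mass = n × M = 4.9 × 46.01 = 225.45 g

225.45 g


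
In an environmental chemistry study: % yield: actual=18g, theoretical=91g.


% yield = actual/theoretical × 100
= 18/91 × 100
= 19.78%

19.78%


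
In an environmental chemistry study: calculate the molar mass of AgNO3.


M(AgNO3) = 1×107.87 + 1×14.01 + 3×16.0
= 107.87 + 14.01 + 48.0
= 169.88 g/mol

169.88 g/mol


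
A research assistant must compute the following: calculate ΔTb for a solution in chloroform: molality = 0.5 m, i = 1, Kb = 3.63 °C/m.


ΔTb = Kb × m × i
= 3.63 × 0.5 × 1
= 1.815 °C

1.815 °C


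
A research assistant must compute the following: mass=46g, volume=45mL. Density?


ρ = mass/volume
= 46/45
= 1.022 g/mL

1.022 g/mL


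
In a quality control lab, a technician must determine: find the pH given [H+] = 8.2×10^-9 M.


pH = -log10([H+]) = -log10(8.2×10^-9)
= 9 - log10(8.2)
= 9 - 0.91
= 8.09

8.09


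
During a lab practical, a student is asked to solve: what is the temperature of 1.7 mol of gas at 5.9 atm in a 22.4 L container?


PV = nRT  (R = 0.08206 L·atm/(mol·K))
T = PV/(nR) = 5.9×22.4/(1.7×0.08206)
= 132.16/0.139502
= 947.37 K

947.37 K


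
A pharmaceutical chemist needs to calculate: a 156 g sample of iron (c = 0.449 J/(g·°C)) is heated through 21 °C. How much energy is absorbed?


q = mcΔT = 156 × 0.449 × 21
= 1470.92 J

1470.92 J


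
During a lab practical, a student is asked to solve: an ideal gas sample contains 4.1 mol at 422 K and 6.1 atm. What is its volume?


PV = nRT  (R = 0.08206 L·atm/(mol·K))
V = nRT/P = 4.1×0.08206×422/6.1
= 23.275 L

23.275 L


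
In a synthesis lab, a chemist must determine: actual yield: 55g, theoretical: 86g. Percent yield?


% yield = actual/theoretical × 100
= 55/86 × 100
= 63.95%

63.95%


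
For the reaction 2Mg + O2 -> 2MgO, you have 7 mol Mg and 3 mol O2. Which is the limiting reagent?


Mole ratio available / coefficient:
  Mg: 7/2 = 3.500
  O2: 3/1 = 3.000
Smaller ratio is limiting.

O2


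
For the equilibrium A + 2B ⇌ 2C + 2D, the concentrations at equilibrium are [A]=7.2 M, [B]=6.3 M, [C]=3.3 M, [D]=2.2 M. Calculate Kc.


Kc = [C]^2[D]^2/([A][B]^2)
= (3.3^2 × 2.2^2)/(7.2^1 × 6.3^2)
= 52.7076/285.768
= 0.1844

0.1844


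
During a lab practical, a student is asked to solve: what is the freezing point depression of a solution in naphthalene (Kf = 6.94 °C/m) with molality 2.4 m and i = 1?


ΔTf = Kf × m × i
= 6.94 × 2.4 × 1
= 16.656 °C

16.656 °C


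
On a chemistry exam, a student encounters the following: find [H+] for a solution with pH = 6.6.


[H+] = 10^(-pH) = 10^(-6.6)
= 2.51×10^-7 M

2.51×10^-7 M


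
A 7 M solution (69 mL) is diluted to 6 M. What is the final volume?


C1V1 = C2V2
7 × 69 = 6 × V2
V2 = 483/6 = 80.5 mL

80.5 mL


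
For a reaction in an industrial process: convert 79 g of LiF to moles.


M(LiF) = 25.94 g/mol
n = mass/M = 79/25.94 = 3.0455 mol

3.0455 mol


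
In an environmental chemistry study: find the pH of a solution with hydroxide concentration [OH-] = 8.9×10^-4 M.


pOH = -log10([OH-]) = -log10(8.9×10^-4)
= 4 - log10(8.9) = 3.05
pH = 14 - pOH = 14 - 3.05 = 10.95

10.95


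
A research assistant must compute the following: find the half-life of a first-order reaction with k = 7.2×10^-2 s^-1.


t½ = ln2/k = 0.693147/(7.2×10^-2 s^-1)
= 9.627 s

9.627 s


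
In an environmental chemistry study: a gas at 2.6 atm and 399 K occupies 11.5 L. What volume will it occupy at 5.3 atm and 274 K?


P1V1/T1 = P2V2/T2
V2 = P1V1T2/(T1P2)
= 2.6×11.5×274/(399×5.3)
= 3.874 L

3.874 L


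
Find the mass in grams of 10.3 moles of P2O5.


M(P2O5) = 141.94 g/mol
mass = n × M = 10.3 × 141.94 = 1461.98 g

1461.98 g


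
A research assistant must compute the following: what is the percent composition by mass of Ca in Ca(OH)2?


M(Ca(OH)2) = 1×40.08 + 2×16.0 + 2×1.008 = 74.096 g/mol
Mass of Ca = 1 × 40.08 = 40.08 g/mol
% Ca = 40.08/74.096 × 100 = 54.09%

54.09%


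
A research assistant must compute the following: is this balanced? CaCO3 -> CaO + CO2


Equation: CaCO3 -> CaO + CO2
Check atoms: C: 1=1, Ca: 1=1, O: 3=3
Balanced

Yes, balanced


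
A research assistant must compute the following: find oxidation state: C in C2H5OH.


2x + 6(+1) + (-2) = 0, so x = -2
Oxidation number: -2

-2


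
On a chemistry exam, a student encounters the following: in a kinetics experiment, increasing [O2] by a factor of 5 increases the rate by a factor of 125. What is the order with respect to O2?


rate ∝ [O2]^n
5^n = 125 → n = 3
Order in O2: 3

3


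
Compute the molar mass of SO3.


M(SO3) = 1×32.07 + 3×16.0
= 32.07 + 48.0
= 80.07 g/mol

80.07 g/mol


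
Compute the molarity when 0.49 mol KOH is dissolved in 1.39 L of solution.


M = n/V = 0.49/1.39 = 0.353 mol/L

0.353 M


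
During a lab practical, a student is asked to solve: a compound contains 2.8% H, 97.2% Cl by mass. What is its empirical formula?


Assume 100 g sample. Moles of each element:
  H: 2.8/1.008 = 2.778 mol
  Cl: 97.2/35.45 = 2.742 mol
Divide by smallest (2.742):
  H: 2.778/2.742 = 1.01
  Cl: 2.742/2.742 = 1.0
Empirical formula: HCl

HCl


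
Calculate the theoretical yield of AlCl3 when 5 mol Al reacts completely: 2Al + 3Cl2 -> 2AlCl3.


Mole ratio AlCl3:Al = 2:2
n(AlCl3) = 5 × 2/2 = 5.000 mol
mass = 5.000 × 133.33 = 666.65 g

666.65 g


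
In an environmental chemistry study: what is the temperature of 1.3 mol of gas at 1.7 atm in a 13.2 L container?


PV = nRT  (R = 0.08206 L·atm/(mol·K))
T = PV/(nR) = 1.7×13.2/(1.3×0.08206)
= 22.44/0.106678
= 210.35 K

210.35 K


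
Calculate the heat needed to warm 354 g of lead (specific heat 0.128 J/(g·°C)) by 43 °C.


q = mcΔT = 354 × 0.128 × 43
= 1948.42 J

1948.42 J


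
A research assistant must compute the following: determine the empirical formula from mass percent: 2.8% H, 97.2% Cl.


Assume 100 g sample. Moles of each element:
  H: 2.8/1.008 = 2.778 mol
  Cl: 97.2/35.45 = 2.742 mol
Divide by smallest (2.742):
  H: 2.778/2.742 = 1.01
  Cl: 2.742/2.742 = 1.0
Empirical formula: HCl

HCl


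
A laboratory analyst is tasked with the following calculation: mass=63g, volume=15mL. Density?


ρ = mass/volume
= 63/15
= 4.2 g/mL

4.2 g/mL


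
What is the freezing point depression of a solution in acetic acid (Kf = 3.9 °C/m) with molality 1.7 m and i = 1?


ΔTf = Kf × m × i
= 3.9 × 1.7 × 1
= 6.63 °C

6.63 °C


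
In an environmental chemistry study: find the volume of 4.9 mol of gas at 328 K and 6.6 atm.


PV = nRT  (R = 0.08206 L·atm/(mol·K))
V = nRT/P = 4.9×0.08206×328/6.6
= 19.983 L

19.983 L


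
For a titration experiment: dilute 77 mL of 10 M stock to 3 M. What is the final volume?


C1V1 = C2V2
10 × 77 = 3 × V2
V2 = 770/3 = 256.67 mL

256.67 mL


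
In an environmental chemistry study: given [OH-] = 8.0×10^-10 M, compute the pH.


pOH = -log10([OH-]) = -log10(8.0×10^-10)
= 10 - log10(8.0) = 9.1
pH = 14 - pOH = 14 - 9.1 = 4.9

4.9


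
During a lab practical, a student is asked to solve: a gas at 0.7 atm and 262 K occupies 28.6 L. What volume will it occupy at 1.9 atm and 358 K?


P1V1/T1 = P2V2/T2
V2 = P1V1T2/(T1P2)
= 0.7×28.6×358/(262×1.9)
= 14.398 L

14.398 L


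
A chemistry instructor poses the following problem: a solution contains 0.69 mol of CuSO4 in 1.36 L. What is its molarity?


M = n/V = 0.69/1.36 = 0.507 mol/L

0.507 M


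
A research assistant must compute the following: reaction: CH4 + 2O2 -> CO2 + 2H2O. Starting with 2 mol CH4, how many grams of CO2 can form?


Mole ratio CO2:CH4 = 1:1
n(CO2) = 2 × 1/1 = 2.000 mol
mass = 2.000 × 44.01 = 88.02 g

88.02 g


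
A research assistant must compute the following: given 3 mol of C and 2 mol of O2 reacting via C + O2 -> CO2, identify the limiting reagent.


Mole ratio available / coefficient:
  C: 3/1 = 3.000
  O2: 2/1 = 2.000
Smaller ratio is limiting.

O2


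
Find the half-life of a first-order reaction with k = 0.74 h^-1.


t½ = ln2/k = 0.693147/(0.74 h^-1)
= 0.9367 h

0.9367 h


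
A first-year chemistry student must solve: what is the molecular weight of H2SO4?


M(H2SO4) = 2×1.008 + 1×32.07 + 4×16.0
= 2.02 + 32.07 + 64.0
= 98.09 g/mol

98.09 g/mol


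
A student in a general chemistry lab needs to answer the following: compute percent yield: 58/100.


% yield = actual/theoretical × 100
= 58/100 × 100
= 58.0%

58.0%


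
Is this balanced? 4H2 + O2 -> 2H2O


Equation: 4H2 + O2 -> 2H2O
Check atoms: H: 8≠4, O: 2=2
Not balanced

No, not balanced


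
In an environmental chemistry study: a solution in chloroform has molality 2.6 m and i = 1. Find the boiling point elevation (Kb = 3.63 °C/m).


ΔTb = Kb × m × i
= 3.63 × 2.6 × 1
= 9.438 °C

9.438 °C


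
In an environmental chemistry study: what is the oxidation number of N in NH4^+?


x + 4(+1) = +1, so x = -3
Oxidation number: -3

-3


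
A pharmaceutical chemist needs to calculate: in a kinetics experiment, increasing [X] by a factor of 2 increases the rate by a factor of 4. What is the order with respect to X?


rate ∝ [X]^n
2^n = 4 → n = 2
Order in X: 2

2


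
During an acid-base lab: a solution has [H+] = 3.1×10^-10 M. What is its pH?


pH = -log10([H+]) = -log10(3.1×10^-10)
= 10 - log10(3.1)
= 10 - 0.49
= 9.51

9.51


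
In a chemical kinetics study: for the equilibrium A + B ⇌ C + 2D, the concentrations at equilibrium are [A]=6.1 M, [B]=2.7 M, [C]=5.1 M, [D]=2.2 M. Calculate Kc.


Kc = [C][D]^2/([A][B])
= (5.1^1 × 2.2^2)/(6.1^1 × 2.7^1)
= 24.684/16.47
= 1.499

1.499


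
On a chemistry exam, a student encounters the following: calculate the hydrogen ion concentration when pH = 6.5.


[H+] = 10^(-pH) = 10^(-6.5)
= 3.16×10^-7 M

3.16×10^-7 M


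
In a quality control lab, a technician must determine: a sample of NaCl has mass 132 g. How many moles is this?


M(NaCl) = 58.44 g/mol
n = mass/M = 132/58.44 = 2.2587 mol

2.2587 mol


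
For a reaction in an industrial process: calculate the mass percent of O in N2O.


M(N2O) = 2×14.01 + 1×16.0 = 44.02 g/mol
Mass of O = 1 × 16.0 = 16.00 g/mol
% O = 16.00/44.02 × 100 = 36.35%

36.35%


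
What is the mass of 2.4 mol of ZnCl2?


M(ZnCl2) = 136.28 g/mol
mass = n × M = 2.4 × 136.28 = 327.07 g

327.07 g


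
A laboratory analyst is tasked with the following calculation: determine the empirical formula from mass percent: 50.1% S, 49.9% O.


Assume 100 g sample. Moles of each element:
  S: 50.1/32.07 = 1.562 mol
  O: 49.9/16.0 = 3.119 mol
Divide by smallest (1.562):
  S: 1.562/1.562 = 1.0
  O: 3.119/1.562 = 2.0
Empirical formula: SO2

SO2


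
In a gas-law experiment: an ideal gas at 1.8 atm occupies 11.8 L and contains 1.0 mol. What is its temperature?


PV = nRT  (R = 0.08206 L·atm/(mol·K))
T = PV/(nR) = 1.8×11.8/(1.0×0.08206)
= 21.24/0.082060
= 258.83 K

258.83 K


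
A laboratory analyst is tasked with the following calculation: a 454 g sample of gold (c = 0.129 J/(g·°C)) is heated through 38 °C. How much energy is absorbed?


q = mcΔT = 454 × 0.129 × 38
= 2225.51 J

2225.51 J


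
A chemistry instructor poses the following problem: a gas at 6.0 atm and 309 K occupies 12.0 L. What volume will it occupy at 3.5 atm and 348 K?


P1V1/T1 = P2V2/T2
V2 = P1V1T2/(T1P2)
= 6.0×12.0×348/(309×3.5)
= 23.168 L

23.168 L


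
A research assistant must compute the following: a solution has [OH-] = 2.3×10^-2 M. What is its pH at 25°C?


pOH = -log10([OH-]) = -log10(2.3×10^-2)
= 2 - log10(2.3) = 1.64
pH = 14 - pOH = 14 - 1.64 = 12.36

12.36


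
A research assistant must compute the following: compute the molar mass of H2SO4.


M(H2SO4) = 2×1.008 + 1×32.07 + 4×16.0
= 2.02 + 32.07 + 64.0
= 98.09 g/mol

98.09 g/mol


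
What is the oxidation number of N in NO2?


x + 2(-2) = 0, so x = +4
Oxidation number: +4

+4


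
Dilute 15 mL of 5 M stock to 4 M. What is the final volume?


C1V1 = C2V2
5 × 15 = 4 × V2
V2 = 75/4 = 18.75 mL

18.75 mL


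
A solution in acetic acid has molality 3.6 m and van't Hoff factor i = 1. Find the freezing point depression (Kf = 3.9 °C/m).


ΔTf = Kf × m × i
= 3.9 × 3.6 × 1
= 14.04 °C

14.04 °C


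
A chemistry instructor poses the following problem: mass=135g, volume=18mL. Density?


ρ = mass/volume
= 135/18
= 7.5 g/mL

7.5 g/mL
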